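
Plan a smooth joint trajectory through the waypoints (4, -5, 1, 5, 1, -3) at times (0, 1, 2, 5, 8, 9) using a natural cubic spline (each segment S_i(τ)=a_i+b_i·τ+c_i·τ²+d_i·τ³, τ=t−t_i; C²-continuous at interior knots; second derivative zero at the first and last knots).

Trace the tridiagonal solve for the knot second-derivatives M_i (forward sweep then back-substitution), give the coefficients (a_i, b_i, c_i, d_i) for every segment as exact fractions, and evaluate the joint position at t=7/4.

  seg 0: a=4 b=-10469/803 c=0 d=3242/803
  seg 1: a=-5 b=-743/803 c=9726/803 d=-4165/803
  seg 2: a=1 b=6214/803 c=-2769/803 d=9491/21681
  seg 3: a=5 b=-909/803 c=1184/2409 d=-367/1971
  seg 4: a=1 b=-2578/803 c=-951/803 d=317/803
S(7/4) = -54943/51392

Δ: Δ0=-9, Δ1=6, Δ2=4/3, Δ3=-4/3, Δ4=-4
row 1: diag=4, rhs=90; c'=1/4, d'=45/2
row 2: denom=8−1·1/4=31/4; d'=(-28−1·45/2)/(31/4)=-202/31
row 3: denom=12−3·12/31=336/31; d'=(-16−3·-202/31)/(336/31)=55/168
row 4: denom=8−3·31/112=803/112; d'=(-16−3·55/168)/(803/112)=-1902/803
back: M4=-1902/803
back: M3=55/168−31/112·-1902/803=2368/2409
back: M2=-202/31−12/31·2368/2409=-5538/803
back: M1=45/2−1/4·-5538/803=19452/803
M: M0=0, M1=19452/803, M2=-5538/803, M3=2368/2409, M4=-1902/803, M5=0
seg 0: a=4, c=M0/2=0, d=(M1−M0)/(6·1)=3242/803, b=Δ0−h0·(2M0+M1)/6=-10469/803
seg 1: a=-5, c=M1/2=9726/803, d=(M2−M1)/(6·1)=-4165/803, b=Δ1−h1·(2M1+M2)/6=-743/803
seg 2: a=1, c=M2/2=-2769/803, d=(M3−M2)/(6·3)=9491/21681, b=Δ2−h2·(2M2+M3)/6=6214/803
seg 3: a=5, c=M3/2=1184/2409, d=(M4−M3)/(6·3)=-367/1971, b=Δ3−h3·(2M3+M4)/6=-909/803
seg 4: a=1, c=M4/2=-951/803, d=(M5−M4)/(6·1)=317/803, b=Δ4−h4·(2M4+M5)/6=-2578/803
t_q=7/4 → seg 1, τ=3/4; S=-5+-743/803·τ+9726/803·τ²+-4165/803·τ³=-54943/51392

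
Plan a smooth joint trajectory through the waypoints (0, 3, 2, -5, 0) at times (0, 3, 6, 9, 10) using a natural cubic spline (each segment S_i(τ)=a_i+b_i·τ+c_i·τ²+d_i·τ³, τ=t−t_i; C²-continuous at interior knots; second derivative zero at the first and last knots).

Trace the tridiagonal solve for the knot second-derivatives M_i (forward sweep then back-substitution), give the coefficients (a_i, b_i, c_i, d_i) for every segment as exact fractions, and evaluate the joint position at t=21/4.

  seg 0: a=0 b=163/162 c=0 d=-1/1458
  seg 1: a=3 b=80/81 c=-1/162 d=-211/1458
  seg 2: a=2 b=-479/162 c=-106/81 d=737/1458
  seg 3: a=-5 b=230/81 c=175/54 d=-175/162
S(21/4) = 4081/1152

Δ: Δ0=1, Δ1=-1/3, Δ2=-7/3, Δ3=5
row 1: diag=12, rhs=-8; c'=1/4, d'=-2/3
row 2: denom=12−3·1/4=45/4; d'=(-12−3·-2/3)/(45/4)=-8/9
row 3: denom=8−3·4/15=36/5; d'=(44−3·-8/9)/(36/5)=175/27
back: M3=175/27
back: M2=-8/9−4/15·175/27=-212/81
back: M1=-2/3−1/4·-212/81=-1/81
M: M0=0, M1=-1/81, M2=-212/81, M3=175/27, M4=0
seg 0: a=0, c=M0/2=0, d=(M1−M0)/(6·3)=-1/1458, b=Δ0−h0·(2M0+M1)/6=163/162
seg 1: a=3, c=M1/2=-1/162, d=(M2−M1)/(6·3)=-211/1458, b=Δ1−h1·(2M1+M2)/6=80/81
seg 2: a=2, c=M2/2=-106/81, d=(M3−M2)/(6·3)=737/1458, b=Δ2−h2·(2M2+M3)/6=-479/162
seg 3: a=-5, c=M3/2=175/54, d=(M4−M3)/(6·1)=-175/162, b=Δ3−h3·(2M3+M4)/6=230/81
t_q=21/4 → seg 1, τ=9/4; S=3+80/81·τ+-1/162·τ²+-211/1458·τ³=4081/1152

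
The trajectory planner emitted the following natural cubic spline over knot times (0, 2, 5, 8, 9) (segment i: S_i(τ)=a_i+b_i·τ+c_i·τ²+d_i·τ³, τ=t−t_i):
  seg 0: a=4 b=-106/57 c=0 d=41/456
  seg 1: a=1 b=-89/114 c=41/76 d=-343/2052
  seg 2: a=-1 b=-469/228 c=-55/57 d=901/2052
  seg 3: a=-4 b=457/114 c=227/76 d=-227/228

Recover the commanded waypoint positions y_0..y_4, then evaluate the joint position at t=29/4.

y_0=4 y_1=1 y_2=-1 y_3=-4 y_4=2
S(29/4) = -1411/256

y_0 = S_0(0) = a_0 = 4
y_1 = S_1(0) = a_1 = 1
y_2 = S_2(0) = a_2 = -1
y_3 = S_3(0) = a_3 = -4
y_4 = S_3(1) = 2
t_q=29/4 is in segment 2 (τ=9/4); S_2(τ)=-1411/256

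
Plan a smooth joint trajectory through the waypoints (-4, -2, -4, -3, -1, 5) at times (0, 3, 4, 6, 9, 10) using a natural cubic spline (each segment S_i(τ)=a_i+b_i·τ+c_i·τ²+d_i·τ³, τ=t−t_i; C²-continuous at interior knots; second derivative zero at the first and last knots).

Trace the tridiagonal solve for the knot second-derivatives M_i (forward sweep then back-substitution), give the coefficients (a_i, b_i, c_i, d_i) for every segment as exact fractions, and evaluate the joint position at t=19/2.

Δ: Δ0=2/3, Δ1=-2, Δ2=1/2, Δ3=2/3, Δ4=6
row 1: diag=8, rhs=-16; c'=1/8, d'=-2
row 2: denom=6−1·1/8=47/8; d'=(15−1·-2)/(47/8)=136/47
row 3: denom=10−2·16/47=438/47; d'=(1−2·136/47)/(438/47)=-75/146
row 4: denom=8−3·47/146=1027/146; d'=(32−3·-75/146)/(1027/146)=4897/1027
back: M4=4897/1027
back: M3=-75/146−47/146·4897/1027=-2104/1027
back: M2=136/47−16/47·-2104/1027=3688/1027
back: M1=-2−1/8·3688/1027=-2515/1027
M: M0=0, M1=-2515/1027, M2=3688/1027, M3=-2104/1027, M4=4897/1027, M5=0
seg 0: a=-4, c=M0/2=0, d=(M1−M0)/(6·3)=-2515/18486, b=Δ0−h0·(2M0+M1)/6=11653/6162
seg 1: a=-2, c=M1/2=-2515/2054, d=(M2−M1)/(6·1)=6203/6162, b=Δ1−h1·(2M1+M2)/6=-5491/3081
seg 2: a=-4, c=M2/2=1844/1027, d=(M3−M2)/(6·2)=-1448/3081, b=Δ2−h2·(2M2+M3)/6=-7463/6162
seg 3: a=-3, c=M3/2=-1052/1027, d=(M4−M3)/(6·3)=7001/18486, b=Δ3−h3·(2M3+M4)/6=157/474
seg 4: a=-1, c=M4/2=4897/2054, d=(M5−M4)/(6·1)=-4897/6162, b=Δ4−h4·(2M4+M5)/6=13589/3081
t_q=19/2 → seg 4, τ=1/2; S=-1+13589/3081·τ+4897/2054·τ²+-4897/6162·τ³=27967/16432

  seg 0: a=-4 b=11653/6162 c=0 d=-2515/18486
  seg 1: a=-2 b=-5491/3081 c=-2515/2054 d=6203/6162
  seg 2: a=-4 b=-7463/6162 c=1844/1027 d=-1448/3081
  seg 3: a=-3 b=157/474 c=-1052/1027 d=7001/18486
  seg 4: a=-1 b=13589/3081 c=4897/2054 d=-4897/6162
S(19/2) = 27967/16432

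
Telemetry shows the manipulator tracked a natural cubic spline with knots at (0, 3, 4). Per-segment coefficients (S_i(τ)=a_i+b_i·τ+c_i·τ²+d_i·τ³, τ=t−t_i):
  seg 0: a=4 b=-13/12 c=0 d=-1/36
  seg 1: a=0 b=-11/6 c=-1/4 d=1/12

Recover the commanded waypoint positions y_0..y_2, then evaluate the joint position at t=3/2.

y_0=4 y_1=0 y_2=-2
S(3/2) = 73/32

y_0 = S_0(0) = a_0 = 4
y_1 = S_1(0) = a_1 = 0
y_2 = S_1(1) = -2
t_q=3/2 is in segment 0 (τ=3/2); S_0(τ)=73/32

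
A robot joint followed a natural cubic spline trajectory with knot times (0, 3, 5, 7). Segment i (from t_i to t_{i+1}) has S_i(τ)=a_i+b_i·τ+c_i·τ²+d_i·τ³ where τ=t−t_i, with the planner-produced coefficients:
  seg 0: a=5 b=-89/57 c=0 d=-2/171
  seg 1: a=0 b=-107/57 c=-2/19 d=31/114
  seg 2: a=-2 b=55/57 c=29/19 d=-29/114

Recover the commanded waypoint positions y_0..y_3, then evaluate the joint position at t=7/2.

y_0 = S_0(0) = a_0 = 5
y_1 = S_1(0) = a_1 = 0
y_2 = S_2(0) = a_2 = -2
y_3 = S_2(2) = 4
t_q=7/2 is in segment 1 (τ=1/2); S_1(τ)=-283/304

y_0=5 y_1=0 y_2=-2 y_3=4
S(7/2) = -283/304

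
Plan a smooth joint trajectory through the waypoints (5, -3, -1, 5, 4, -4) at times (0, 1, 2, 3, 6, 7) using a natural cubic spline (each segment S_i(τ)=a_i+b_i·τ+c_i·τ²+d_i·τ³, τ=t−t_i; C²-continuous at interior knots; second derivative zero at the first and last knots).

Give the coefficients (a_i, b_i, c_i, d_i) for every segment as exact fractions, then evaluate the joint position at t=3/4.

Δ: Δ0=-8, Δ1=2, Δ2=6, Δ3=-1/3, Δ4=-8
row 1: diag=4, rhs=60; c'=1/4, d'=15
row 2: denom=4−1·1/4=15/4; d'=(24−1·15)/(15/4)=12/5
row 3: denom=8−1·4/15=116/15; d'=(-38−1·12/5)/(116/15)=-303/58
row 4: denom=8−3·45/116=793/116; d'=(-46−3·-303/58)/(793/116)=-3518/793
back: M4=-3518/793
back: M3=-303/58−45/116·-3518/793=-2778/793
back: M2=12/5−4/15·-2778/793=2644/793
back: M1=15−1/4·2644/793=11234/793
M: M0=0, M1=11234/793, M2=2644/793, M3=-2778/793, M4=-3518/793, M5=0
seg 0: a=5, c=M0/2=0, d=(M1−M0)/(6·1)=5617/2379, b=Δ0−h0·(2M0+M1)/6=-24649/2379
seg 1: a=-3, c=M1/2=5617/793, d=(M2−M1)/(6·1)=-4295/2379, b=Δ1−h1·(2M1+M2)/6=-7798/2379
seg 2: a=-1, c=M2/2=1322/793, d=(M3−M2)/(6·1)=-2711/2379, b=Δ2−h2·(2M2+M3)/6=13019/2379
seg 3: a=5, c=M3/2=-1389/793, d=(M4−M3)/(6·3)=-370/7137, b=Δ3−h3·(2M3+M4)/6=986/183
seg 4: a=4, c=M4/2=-1759/793, d=(M5−M4)/(6·1)=1759/2379, b=Δ4−h4·(2M4+M5)/6=-15514/2379
t_q=3/4 → seg 0, τ=3/4; S=5+-24649/2379·τ+0·τ²+5617/2379·τ³=-90071/50752

  seg 0: a=5 b=-24649/2379 c=0 d=5617/2379
  seg 1: a=-3 b=-7798/2379 c=5617/793 d=-4295/2379
  seg 2: a=-1 b=13019/2379 c=1322/793 d=-2711/2379
  seg 3: a=5 b=986/183 c=-1389/793 d=-370/7137
  seg 4: a=4 b=-15514/2379 c=-1759/793 d=1759/2379
S(3/4) = -90071/50752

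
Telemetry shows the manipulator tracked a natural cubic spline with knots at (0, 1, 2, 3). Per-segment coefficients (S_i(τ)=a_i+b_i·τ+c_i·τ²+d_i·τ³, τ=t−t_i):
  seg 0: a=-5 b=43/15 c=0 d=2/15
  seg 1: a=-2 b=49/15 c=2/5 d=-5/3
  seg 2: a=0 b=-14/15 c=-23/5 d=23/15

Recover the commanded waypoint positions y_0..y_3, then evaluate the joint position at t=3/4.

y_0 = S_0(0) = a_0 = -5
y_1 = S_1(0) = a_1 = -2
y_2 = S_2(0) = a_2 = 0
y_3 = S_2(1) = -4
t_q=3/4 is in segment 0 (τ=3/4); S_0(τ)=-447/160

y_0=-5 y_1=-2 y_2=0 y_3=-4
S(3/4) = -447/160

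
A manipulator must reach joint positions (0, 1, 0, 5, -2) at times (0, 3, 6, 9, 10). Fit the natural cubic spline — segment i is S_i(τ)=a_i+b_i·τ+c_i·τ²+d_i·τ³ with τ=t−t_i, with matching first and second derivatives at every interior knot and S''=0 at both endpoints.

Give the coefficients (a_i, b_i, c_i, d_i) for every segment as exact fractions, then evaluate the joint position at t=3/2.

  seg 0: a=0 b=73/81 c=0 d=-46/729
  seg 1: a=1 b=-65/81 c=-46/81 d=176/729
  seg 2: a=0 b=187/81 c=130/81 d=-442/729
  seg 3: a=5 b=-359/81 c=-104/27 d=104/81
S(3/2) = 41/36

Δ: Δ0=1/3, Δ1=-1/3, Δ2=5/3, Δ3=-7
row 1: diag=12, rhs=-4; c'=1/4, d'=-1/3
row 2: denom=12−3·1/4=45/4; d'=(12−3·-1/3)/(45/4)=52/45
row 3: denom=8−3·4/15=36/5; d'=(-52−3·52/45)/(36/5)=-208/27
back: M3=-208/27
back: M2=52/45−4/15·-208/27=260/81
back: M1=-1/3−1/4·260/81=-92/81
M: M0=0, M1=-92/81, M2=260/81, M3=-208/27, M4=0
seg 0: a=0, c=M0/2=0, d=(M1−M0)/(6·3)=-46/729, b=Δ0−h0·(2M0+M1)/6=73/81
seg 1: a=1, c=M1/2=-46/81, d=(M2−M1)/(6·3)=176/729, b=Δ1−h1·(2M1+M2)/6=-65/81
seg 2: a=0, c=M2/2=130/81, d=(M3−M2)/(6·3)=-442/729, b=Δ2−h2·(2M2+M3)/6=187/81
seg 3: a=5, c=M3/2=-104/27, d=(M4−M3)/(6·1)=104/81, b=Δ3−h3·(2M3+M4)/6=-359/81
t_q=3/2 → seg 0, τ=3/2; S=0+73/81·τ+0·τ²+-46/729·τ³=41/36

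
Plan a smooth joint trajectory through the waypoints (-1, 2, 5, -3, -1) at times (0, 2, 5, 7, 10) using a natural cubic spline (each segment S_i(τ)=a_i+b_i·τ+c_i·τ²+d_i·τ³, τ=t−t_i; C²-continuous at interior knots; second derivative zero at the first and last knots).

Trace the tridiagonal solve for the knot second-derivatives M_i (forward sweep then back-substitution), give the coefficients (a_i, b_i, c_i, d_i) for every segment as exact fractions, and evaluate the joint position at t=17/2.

Δ: Δ0=3/2, Δ1=1, Δ2=-4, Δ3=2/3
row 1: diag=10, rhs=-3; c'=3/10, d'=-3/10
row 2: denom=10−3·3/10=91/10; d'=(-30−3·-3/10)/(91/10)=-291/91
row 3: denom=10−2·20/91=870/91; d'=(28−2·-291/91)/(870/91)=313/87
back: M3=313/87
back: M2=-291/91−20/91·313/87=-347/87
back: M1=-3/10−3/10·-347/87=26/29
M: M0=0, M1=26/29, M2=-347/87, M3=313/87, M4=0
seg 0: a=-1, c=M0/2=0, d=(M1−M0)/(6·2)=13/174, b=Δ0−h0·(2M0+M1)/6=209/174
seg 1: a=2, c=M1/2=13/29, d=(M2−M1)/(6·3)=-425/1566, b=Δ1−h1·(2M1+M2)/6=365/174
seg 2: a=5, c=M2/2=-347/174, d=(M3−M2)/(6·2)=55/87, b=Δ2−h2·(2M2+M3)/6=-221/87
seg 3: a=-3, c=M3/2=313/174, d=(M4−M3)/(6·3)=-313/1566, b=Δ3−h3·(2M3+M4)/6=-85/29
t_q=17/2 → seg 3, τ=3/2; S=-3+-85/29·τ+313/174·τ²+-313/1566·τ³=-1867/464

  seg 0: a=-1 b=209/174 c=0 d=13/174
  seg 1: a=2 b=365/174 c=13/29 d=-425/1566
  seg 2: a=5 b=-221/87 c=-347/174 d=55/87
  seg 3: a=-3 b=-85/29 c=313/174 d=-313/1566
S(17/2) = -1867/464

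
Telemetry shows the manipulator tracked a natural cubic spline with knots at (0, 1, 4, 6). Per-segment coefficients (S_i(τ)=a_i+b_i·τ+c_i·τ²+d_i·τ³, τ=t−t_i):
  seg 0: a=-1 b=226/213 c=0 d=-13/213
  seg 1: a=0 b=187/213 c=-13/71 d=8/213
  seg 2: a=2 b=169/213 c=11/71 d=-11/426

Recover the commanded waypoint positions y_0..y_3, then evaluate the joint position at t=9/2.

y_0 = S_0(0) = a_0 = -1
y_1 = S_1(0) = a_1 = 0
y_2 = S_2(0) = a_2 = 2
y_3 = S_2(2) = 4
t_q=9/2 is in segment 2 (τ=1/2); S_2(τ)=2763/1136

y_0=-1 y_1=0 y_2=2 y_3=4
S(9/2) = 2763/1136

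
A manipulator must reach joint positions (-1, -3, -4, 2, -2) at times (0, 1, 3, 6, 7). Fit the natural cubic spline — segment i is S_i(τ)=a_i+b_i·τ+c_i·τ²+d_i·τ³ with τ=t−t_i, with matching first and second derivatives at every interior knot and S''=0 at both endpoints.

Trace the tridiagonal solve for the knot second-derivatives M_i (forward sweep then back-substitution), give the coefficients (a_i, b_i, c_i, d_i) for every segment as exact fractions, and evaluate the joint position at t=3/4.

Δ: Δ0=-2, Δ1=-1/2, Δ2=2, Δ3=-4
row 1: diag=6, rhs=9; c'=1/3, d'=3/2
row 2: denom=10−2·1/3=28/3; d'=(15−2·3/2)/(28/3)=9/7
row 3: denom=8−3·9/28=197/28; d'=(-36−3·9/7)/(197/28)=-1116/197
back: M3=-1116/197
back: M2=9/7−9/28·-1116/197=612/197
back: M1=3/2−1/3·612/197=183/394
M: M0=0, M1=183/394, M2=612/197, M3=-1116/197, M4=0
seg 0: a=-1, c=M0/2=0, d=(M1−M0)/(6·1)=61/788, b=Δ0−h0·(2M0+M1)/6=-1637/788
seg 1: a=-3, c=M1/2=183/788, d=(M2−M1)/(6·2)=347/1576, b=Δ1−h1·(2M1+M2)/6=-727/394
seg 2: a=-4, c=M2/2=306/197, d=(M3−M2)/(6·3)=-96/197, b=Δ2−h2·(2M2+M3)/6=340/197
seg 3: a=2, c=M3/2=-558/197, d=(M4−M3)/(6·1)=186/197, b=Δ3−h3·(2M3+M4)/6=-416/197
t_q=3/4 → seg 0, τ=3/4; S=-1+-1637/788·τ+0·τ²+61/788·τ³=-127361/50432

  seg 0: a=-1 b=-1637/788 c=0 d=61/788
  seg 1: a=-3 b=-727/394 c=183/788 d=347/1576
  seg 2: a=-4 b=340/197 c=306/197 d=-96/197
  seg 3: a=2 b=-416/197 c=-558/197 d=186/197
S(3/4) = -127361/50432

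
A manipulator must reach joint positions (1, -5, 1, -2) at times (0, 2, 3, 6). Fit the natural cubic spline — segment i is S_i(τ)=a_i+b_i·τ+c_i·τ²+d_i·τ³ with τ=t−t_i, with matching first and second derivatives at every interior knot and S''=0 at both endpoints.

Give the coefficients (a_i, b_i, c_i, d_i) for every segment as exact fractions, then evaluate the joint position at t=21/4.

Δ: Δ0=-3, Δ1=6, Δ2=-1
row 1: diag=6, rhs=54; c'=1/6, d'=9
row 2: denom=8−1·1/6=47/6; d'=(-42−1·9)/(47/6)=-306/47
back: M2=-306/47
back: M1=9−1/6·-306/47=474/47
M: M0=0, M1=474/47, M2=-306/47, M3=0
seg 0: a=1, c=M0/2=0, d=(M1−M0)/(6·2)=79/94, b=Δ0−h0·(2M0+M1)/6=-299/47
seg 1: a=-5, c=M1/2=237/47, d=(M2−M1)/(6·1)=-130/47, b=Δ1−h1·(2M1+M2)/6=175/47
seg 2: a=1, c=M2/2=-153/47, d=(M3−M2)/(6·3)=17/47, b=Δ2−h2·(2M2+M3)/6=259/47
t_q=21/4 → seg 2, τ=9/4; S=1+259/47·τ+-153/47·τ²+17/47·τ³=3125/3008

  seg 0: a=1 b=-299/47 c=0 d=79/94
  seg 1: a=-5 b=175/47 c=237/47 d=-130/47
  seg 2: a=1 b=259/47 c=-153/47 d=17/47
S(21/4) = 3125/3008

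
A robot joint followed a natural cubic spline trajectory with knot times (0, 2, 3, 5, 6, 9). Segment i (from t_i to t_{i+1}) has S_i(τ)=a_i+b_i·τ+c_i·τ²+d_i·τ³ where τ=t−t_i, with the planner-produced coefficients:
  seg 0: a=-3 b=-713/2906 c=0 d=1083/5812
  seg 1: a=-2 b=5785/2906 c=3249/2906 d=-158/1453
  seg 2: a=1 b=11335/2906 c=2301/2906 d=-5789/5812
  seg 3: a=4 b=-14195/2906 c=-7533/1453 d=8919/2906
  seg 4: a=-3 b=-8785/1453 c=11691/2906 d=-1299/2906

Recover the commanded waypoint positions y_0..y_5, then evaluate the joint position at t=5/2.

y_0=-3 y_1=-2 y_2=1 y_3=4 y_4=-3 y_5=3
S(5/2) = -8587/11624

y_0 = S_0(0) = a_0 = -3
y_1 = S_1(0) = a_1 = -2
y_2 = S_2(0) = a_2 = 1
y_3 = S_3(0) = a_3 = 4
y_4 = S_4(0) = a_4 = -3
y_5 = S_4(3) = 3
t_q=5/2 is in segment 1 (τ=1/2); S_1(τ)=-8587/11624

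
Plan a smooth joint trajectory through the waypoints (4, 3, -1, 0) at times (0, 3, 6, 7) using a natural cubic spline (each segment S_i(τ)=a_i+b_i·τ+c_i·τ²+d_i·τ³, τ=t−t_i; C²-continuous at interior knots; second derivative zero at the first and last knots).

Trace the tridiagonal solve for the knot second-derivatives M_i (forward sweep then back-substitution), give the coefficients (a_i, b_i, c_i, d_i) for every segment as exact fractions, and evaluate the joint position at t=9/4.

Δ: Δ0=-1/3, Δ1=-4/3, Δ2=1
row 1: diag=12, rhs=-6; c'=1/4, d'=-1/2
row 2: denom=8−3·1/4=29/4; d'=(14−3·-1/2)/(29/4)=62/29
back: M2=62/29
back: M1=-1/2−1/4·62/29=-30/29
M: M0=0, M1=-30/29, M2=62/29, M3=0
seg 0: a=4, c=M0/2=0, d=(M1−M0)/(6·3)=-5/87, b=Δ0−h0·(2M0+M1)/6=16/87
seg 1: a=3, c=M1/2=-15/29, d=(M2−M1)/(6·3)=46/261, b=Δ1−h1·(2M1+M2)/6=-119/87
seg 2: a=-1, c=M2/2=31/29, d=(M3−M2)/(6·1)=-31/87, b=Δ2−h2·(2M2+M3)/6=25/87
t_q=9/4 → seg 0, τ=9/4; S=4+16/87·τ+0·τ²+-5/87·τ³=6977/1856

  seg 0: a=4 b=16/87 c=0 d=-5/87
  seg 1: a=3 b=-119/87 c=-15/29 d=46/261
  seg 2: a=-1 b=25/87 c=31/29 d=-31/87
S(9/4) = 6977/1856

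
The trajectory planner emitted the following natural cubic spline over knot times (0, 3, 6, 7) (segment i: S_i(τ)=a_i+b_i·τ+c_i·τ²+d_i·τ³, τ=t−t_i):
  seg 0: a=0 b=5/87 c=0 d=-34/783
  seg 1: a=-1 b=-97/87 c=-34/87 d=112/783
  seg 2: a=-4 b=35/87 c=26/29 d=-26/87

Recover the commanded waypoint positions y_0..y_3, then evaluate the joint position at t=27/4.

y_0=0 y_1=-1 y_2=-4 y_3=-3
S(27/4) = -3081/928

y_0 = S_0(0) = a_0 = 0
y_1 = S_1(0) = a_1 = -1
y_2 = S_2(0) = a_2 = -4
y_3 = S_2(1) = -3
t_q=27/4 is in segment 2 (τ=3/4); S_2(τ)=-3081/928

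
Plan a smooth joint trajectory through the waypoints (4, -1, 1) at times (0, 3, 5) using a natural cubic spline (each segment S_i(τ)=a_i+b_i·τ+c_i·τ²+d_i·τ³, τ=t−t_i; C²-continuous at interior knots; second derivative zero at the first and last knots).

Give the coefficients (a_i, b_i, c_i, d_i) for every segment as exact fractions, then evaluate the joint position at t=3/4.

  seg 0: a=4 b=-37/15 c=0 d=4/45
  seg 1: a=-1 b=-1/15 c=4/5 d=-2/15
S(3/4) = 35/16

Δ: Δ0=-5/3, Δ1=1
row 1: diag=10, rhs=16; c'=1/5, d'=8/5
back: M1=8/5
M: M0=0, M1=8/5, M2=0
seg 0: a=4, c=M0/2=0, d=(M1−M0)/(6·3)=4/45, b=Δ0−h0·(2M0+M1)/6=-37/15
seg 1: a=-1, c=M1/2=4/5, d=(M2−M1)/(6·2)=-2/15, b=Δ1−h1·(2M1+M2)/6=-1/15
t_q=3/4 → seg 0, τ=3/4; S=4+-37/15·τ+0·τ²+4/45·τ³=35/16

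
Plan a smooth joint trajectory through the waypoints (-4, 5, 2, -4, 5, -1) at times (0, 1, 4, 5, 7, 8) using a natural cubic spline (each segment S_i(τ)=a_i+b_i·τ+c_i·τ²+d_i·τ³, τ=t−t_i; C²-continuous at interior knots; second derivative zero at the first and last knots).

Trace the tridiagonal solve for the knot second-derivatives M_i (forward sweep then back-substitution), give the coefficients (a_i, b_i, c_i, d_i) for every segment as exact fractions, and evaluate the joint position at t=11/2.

Δ: Δ0=9, Δ1=-1, Δ2=-6, Δ3=9/2, Δ4=-6
row 1: diag=8, rhs=-60; c'=3/8, d'=-15/2
row 2: denom=8−3·3/8=55/8; d'=(-30−3·-15/2)/(55/8)=-12/11
row 3: denom=6−1·8/55=322/55; d'=(63−1·-12/11)/(322/55)=3525/322
row 4: denom=6−2·55/161=856/161; d'=(-63−2·3525/322)/(856/161)=-3417/214
back: M4=-3417/214
back: M3=3525/322−55/161·-3417/214=1755/107
back: M2=-12/11−8/55·1755/107=-372/107
back: M1=-15/2−3/8·-372/107=-663/107
M: M0=0, M1=-663/107, M2=-372/107, M3=1755/107, M4=-3417/214, M5=0
seg 0: a=-4, c=M0/2=0, d=(M1−M0)/(6·1)=-221/214, b=Δ0−h0·(2M0+M1)/6=2147/214
seg 1: a=5, c=M1/2=-663/214, d=(M2−M1)/(6·3)=97/642, b=Δ1−h1·(2M1+M2)/6=742/107
seg 2: a=2, c=M2/2=-186/107, d=(M3−M2)/(6·1)=709/214, b=Δ2−h2·(2M2+M3)/6=-1621/214
seg 3: a=-4, c=M3/2=1755/214, d=(M4−M3)/(6·2)=-2309/856, b=Δ3−h3·(2M3+M4)/6=-119/107
seg 4: a=5, c=M4/2=-3417/428, d=(M5−M4)/(6·1)=1139/428, b=Δ4−h4·(2M4+M5)/6=-145/214
t_q=11/2 → seg 3, τ=1/2; S=-4+-119/107·τ+1755/214·τ²+-2309/856·τ³=-19469/6848

  seg 0: a=-4 b=2147/214 c=0 d=-221/214
  seg 1: a=5 b=742/107 c=-663/214 d=97/642
  seg 2: a=2 b=-1621/214 c=-186/107 d=709/214
  seg 3: a=-4 b=-119/107 c=1755/214 d=-2309/856
  seg 4: a=5 b=-145/214 c=-3417/428 d=1139/428
S(11/2) = -19469/6848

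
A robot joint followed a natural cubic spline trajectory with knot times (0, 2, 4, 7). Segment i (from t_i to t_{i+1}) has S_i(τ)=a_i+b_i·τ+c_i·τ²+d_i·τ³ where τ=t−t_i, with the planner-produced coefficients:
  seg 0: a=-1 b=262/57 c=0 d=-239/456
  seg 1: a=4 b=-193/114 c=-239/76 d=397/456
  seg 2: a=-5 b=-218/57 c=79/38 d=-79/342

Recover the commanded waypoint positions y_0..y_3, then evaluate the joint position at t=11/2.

y_0 = S_0(0) = a_0 = -1
y_1 = S_1(0) = a_1 = 4
y_2 = S_2(0) = a_2 = -5
y_3 = S_2(3) = -4
t_q=11/2 is in segment 2 (τ=3/2); S_2(τ)=-2079/304

y_0=-1 y_1=4 y_2=-5 y_3=-4
S(11/2) = -2079/304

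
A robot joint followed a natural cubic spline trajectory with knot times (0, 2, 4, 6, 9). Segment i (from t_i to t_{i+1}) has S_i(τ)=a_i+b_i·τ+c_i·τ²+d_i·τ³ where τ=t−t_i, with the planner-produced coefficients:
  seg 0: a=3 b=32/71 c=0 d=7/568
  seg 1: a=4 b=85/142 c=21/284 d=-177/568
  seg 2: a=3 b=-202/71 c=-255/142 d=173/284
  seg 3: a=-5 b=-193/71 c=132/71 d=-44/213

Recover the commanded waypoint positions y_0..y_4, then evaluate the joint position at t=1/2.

y_0=3 y_1=4 y_2=3 y_3=-5 y_4=-2
S(1/2) = 14663/4544

y_0 = S_0(0) = a_0 = 3
y_1 = S_1(0) = a_1 = 4
y_2 = S_2(0) = a_2 = 3
y_3 = S_3(0) = a_3 = -5
y_4 = S_3(3) = -2
t_q=1/2 is in segment 0 (τ=1/2); S_0(τ)=14663/4544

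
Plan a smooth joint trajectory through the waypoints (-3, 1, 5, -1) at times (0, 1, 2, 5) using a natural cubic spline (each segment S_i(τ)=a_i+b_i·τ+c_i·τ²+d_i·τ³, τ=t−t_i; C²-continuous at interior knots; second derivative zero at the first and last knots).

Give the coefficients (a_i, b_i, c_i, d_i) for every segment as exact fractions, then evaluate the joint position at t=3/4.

Δ: Δ0=4, Δ1=4, Δ2=-2
row 1: diag=4, rhs=0; c'=1/4, d'=0
row 2: denom=8−1·1/4=31/4; d'=(-36−1·0)/(31/4)=-144/31
back: M2=-144/31
back: M1=0−1/4·-144/31=36/31
M: M0=0, M1=36/31, M2=-144/31, M3=0
seg 0: a=-3, c=M0/2=0, d=(M1−M0)/(6·1)=6/31, b=Δ0−h0·(2M0+M1)/6=118/31
seg 1: a=1, c=M1/2=18/31, d=(M2−M1)/(6·1)=-30/31, b=Δ1−h1·(2M1+M2)/6=136/31
seg 2: a=5, c=M2/2=-72/31, d=(M3−M2)/(6·3)=8/31, b=Δ2−h2·(2M2+M3)/6=82/31
t_q=3/4 → seg 0, τ=3/4; S=-3+118/31·τ+0·τ²+6/31·τ³=-63/992

  seg 0: a=-3 b=118/31 c=0 d=6/31
  seg 1: a=1 b=136/31 c=18/31 d=-30/31
  seg 2: a=5 b=82/31 c=-72/31 d=8/31
S(3/4) = -63/992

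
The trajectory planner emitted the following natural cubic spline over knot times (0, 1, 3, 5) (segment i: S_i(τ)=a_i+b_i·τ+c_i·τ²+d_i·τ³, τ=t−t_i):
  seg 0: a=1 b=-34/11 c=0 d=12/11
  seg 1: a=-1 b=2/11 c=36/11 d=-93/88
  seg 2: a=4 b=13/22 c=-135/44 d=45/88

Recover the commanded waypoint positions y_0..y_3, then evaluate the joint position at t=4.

y_0=1 y_1=-1 y_2=4 y_3=-3
S(4) = 179/88

y_0 = S_0(0) = a_0 = 1
y_1 = S_1(0) = a_1 = -1
y_2 = S_2(0) = a_2 = 4
y_3 = S_2(2) = -3
t_q=4 is in segment 2 (τ=1); S_2(τ)=179/88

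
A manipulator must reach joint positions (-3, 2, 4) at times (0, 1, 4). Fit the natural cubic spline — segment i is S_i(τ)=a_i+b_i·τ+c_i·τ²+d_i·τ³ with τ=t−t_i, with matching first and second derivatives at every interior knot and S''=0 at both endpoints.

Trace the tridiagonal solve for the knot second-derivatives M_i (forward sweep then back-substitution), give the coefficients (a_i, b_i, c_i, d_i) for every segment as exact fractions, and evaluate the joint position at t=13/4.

Δ: Δ0=5, Δ1=2/3
row 1: diag=8, rhs=-26; c'=3/8, d'=-13/4
back: M1=-13/4
M: M0=0, M1=-13/4, M2=0
seg 0: a=-3, c=M0/2=0, d=(M1−M0)/(6·1)=-13/24, b=Δ0−h0·(2M0+M1)/6=133/24
seg 1: a=2, c=M1/2=-13/8, d=(M2−M1)/(6·3)=13/72, b=Δ1−h1·(2M1+M2)/6=47/12
t_q=13/4 → seg 1, τ=9/4; S=2+47/12·τ+-13/8·τ²+13/72·τ³=2377/512

  seg 0: a=-3 b=133/24 c=0 d=-13/24
  seg 1: a=2 b=47/12 c=-13/8 d=13/72
S(13/4) = 2377/512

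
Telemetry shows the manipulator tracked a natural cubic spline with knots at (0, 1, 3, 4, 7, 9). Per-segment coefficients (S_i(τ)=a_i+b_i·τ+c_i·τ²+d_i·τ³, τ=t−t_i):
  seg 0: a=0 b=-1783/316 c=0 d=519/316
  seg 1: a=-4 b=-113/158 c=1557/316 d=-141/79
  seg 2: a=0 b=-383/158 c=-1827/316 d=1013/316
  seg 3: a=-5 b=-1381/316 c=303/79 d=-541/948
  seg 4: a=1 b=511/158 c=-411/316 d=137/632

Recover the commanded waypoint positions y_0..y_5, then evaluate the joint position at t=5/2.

y_0=0 y_1=-4 y_2=0 y_3=-5 y_4=1 y_5=4
S(5/2) = -13/1264

y_0 = S_0(0) = a_0 = 0
y_1 = S_1(0) = a_1 = -4
y_2 = S_2(0) = a_2 = 0
y_3 = S_3(0) = a_3 = -5
y_4 = S_4(0) = a_4 = 1
y_5 = S_4(2) = 4
t_q=5/2 is in segment 1 (τ=3/2); S_1(τ)=-13/1264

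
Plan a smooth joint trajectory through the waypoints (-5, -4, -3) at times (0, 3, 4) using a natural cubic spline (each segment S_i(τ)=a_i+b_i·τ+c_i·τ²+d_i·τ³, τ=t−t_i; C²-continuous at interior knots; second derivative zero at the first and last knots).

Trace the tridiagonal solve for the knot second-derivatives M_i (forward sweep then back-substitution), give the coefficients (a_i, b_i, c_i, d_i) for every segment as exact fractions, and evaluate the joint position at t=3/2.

Δ: Δ0=1/3, Δ1=1
row 1: diag=8, rhs=4; c'=1/8, d'=1/2
back: M1=1/2
M: M0=0, M1=1/2, M2=0
seg 0: a=-5, c=M0/2=0, d=(M1−M0)/(6·3)=1/36, b=Δ0−h0·(2M0+M1)/6=1/12
seg 1: a=-4, c=M1/2=1/4, d=(M2−M1)/(6·1)=-1/12, b=Δ1−h1·(2M1+M2)/6=5/6
t_q=3/2 → seg 0, τ=3/2; S=-5+1/12·τ+0·τ²+1/36·τ³=-153/32

  seg 0: a=-5 b=1/12 c=0 d=1/36
  seg 1: a=-4 b=5/6 c=1/4 d=-1/12
S(3/2) = -153/32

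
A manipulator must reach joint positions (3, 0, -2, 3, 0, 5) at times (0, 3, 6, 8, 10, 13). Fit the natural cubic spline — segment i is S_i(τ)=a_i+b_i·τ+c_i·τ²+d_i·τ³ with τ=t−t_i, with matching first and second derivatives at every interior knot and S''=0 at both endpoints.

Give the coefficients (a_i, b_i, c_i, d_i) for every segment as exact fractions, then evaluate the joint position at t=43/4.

Δ: Δ0=-1, Δ1=-2/3, Δ2=5/2, Δ3=-3/2, Δ4=5/3
row 1: diag=12, rhs=2; c'=1/4, d'=1/6
row 2: denom=10−3·1/4=37/4; d'=(19−3·1/6)/(37/4)=2
row 3: denom=8−2·8/37=280/37; d'=(-24−2·2)/(280/37)=-37/10
row 4: denom=10−2·37/140=663/70; d'=(19−2·-37/10)/(663/70)=616/221
back: M4=616/221
back: M3=-37/10−37/140·616/221=-1961/442
back: M2=2−8/37·-1961/442=654/221
back: M1=1/6−1/4·654/221=-380/663
M: M0=0, M1=-380/663, M2=654/221, M3=-1961/442, M4=616/221, M5=0
seg 0: a=3, c=M0/2=0, d=(M1−M0)/(6·3)=-190/5967, b=Δ0−h0·(2M0+M1)/6=-473/663
seg 1: a=0, c=M1/2=-190/663, d=(M2−M1)/(6·3)=1171/5967, b=Δ1−h1·(2M1+M2)/6=-1043/663
seg 2: a=-2, c=M2/2=327/221, d=(M3−M2)/(6·2)=-3269/5304, b=Δ2−h2·(2M2+M3)/6=1330/663
seg 3: a=3, c=M3/2=-1961/884, d=(M4−M3)/(6·2)=3193/5304, b=Δ3−h3·(2M3+M4)/6=701/1326
seg 4: a=0, c=M4/2=308/221, d=(M5−M4)/(6·3)=-308/1989, b=Δ4−h4·(2M4+M5)/6=-743/663
t_q=43/4 → seg 4, τ=3/4; S=0+-743/663·τ+308/221·τ²+-308/1989·τ³=-431/3536

  seg 0: a=3 b=-473/663 c=0 d=-190/5967
  seg 1: a=0 b=-1043/663 c=-190/663 d=1171/5967
  seg 2: a=-2 b=1330/663 c=327/221 d=-3269/5304
  seg 3: a=3 b=701/1326 c=-1961/884 d=3193/5304
  seg 4: a=0 b=-743/663 c=308/221 d=-308/1989
S(43/4) = -431/3536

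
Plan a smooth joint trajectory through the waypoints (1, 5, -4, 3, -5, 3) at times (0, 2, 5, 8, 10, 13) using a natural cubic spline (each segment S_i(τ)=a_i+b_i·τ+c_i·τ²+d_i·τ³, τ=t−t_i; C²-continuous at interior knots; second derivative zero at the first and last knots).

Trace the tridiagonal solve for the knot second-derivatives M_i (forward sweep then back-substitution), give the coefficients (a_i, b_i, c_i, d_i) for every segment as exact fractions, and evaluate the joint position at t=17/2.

Δ: Δ0=2, Δ1=-3, Δ2=7/3, Δ3=-4, Δ4=8/3
row 1: diag=10, rhs=-30; c'=3/10, d'=-3
row 2: denom=12−3·3/10=111/10; d'=(32−3·-3)/(111/10)=410/111
row 3: denom=10−3·10/37=340/37; d'=(-38−3·410/111)/(340/37)=-454/85
row 4: denom=10−2·37/170=813/85; d'=(40−2·-454/85)/(813/85)=1436/271
back: M4=1436/271
back: M3=-454/85−37/170·1436/271=-1760/271
back: M2=410/111−10/37·-1760/271=4430/813
back: M1=-3−3/10·4430/813=-1256/271
M: M0=0, M1=-1256/271, M2=4430/813, M3=-1760/271, M4=1436/271, M5=0
seg 0: a=1, c=M0/2=0, d=(M1−M0)/(6·2)=-314/813, b=Δ0−h0·(2M0+M1)/6=2882/813
seg 1: a=5, c=M1/2=-628/271, d=(M2−M1)/(6·3)=4099/7317, b=Δ1−h1·(2M1+M2)/6=-886/813
seg 2: a=-4, c=M2/2=2215/813, d=(M3−M2)/(6·3)=-4855/7317, b=Δ2−h2·(2M2+M3)/6=107/813
seg 3: a=3, c=M3/2=-880/271, d=(M4−M3)/(6·2)=799/813, b=Δ3−h3·(2M3+M4)/6=-1168/813
seg 4: a=-5, c=M4/2=718/271, d=(M5−M4)/(6·3)=-718/2439, b=Δ4−h4·(2M4+M5)/6=-2140/813
t_q=17/2 → seg 3, τ=1/2; S=3+-1168/813·τ+-880/271·τ²+799/813·τ³=3453/2168

  seg 0: a=1 b=2882/813 c=0 d=-314/813
  seg 1: a=5 b=-886/813 c=-628/271 d=4099/7317
  seg 2: a=-4 b=107/813 c=2215/813 d=-4855/7317
  seg 3: a=3 b=-1168/813 c=-880/271 d=799/813
  seg 4: a=-5 b=-2140/813 c=718/271 d=-718/2439
S(17/2) = 3453/2168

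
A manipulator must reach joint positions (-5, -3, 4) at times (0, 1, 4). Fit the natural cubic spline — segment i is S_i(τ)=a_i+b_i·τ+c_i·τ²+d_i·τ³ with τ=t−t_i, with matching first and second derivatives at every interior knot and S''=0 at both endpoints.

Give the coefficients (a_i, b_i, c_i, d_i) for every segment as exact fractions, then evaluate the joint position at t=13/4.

Δ: Δ0=2, Δ1=7/3
row 1: diag=8, rhs=2; c'=3/8, d'=1/4
back: M1=1/4
M: M0=0, M1=1/4, M2=0
seg 0: a=-5, c=M0/2=0, d=(M1−M0)/(6·1)=1/24, b=Δ0−h0·(2M0+M1)/6=47/24
seg 1: a=-3, c=M1/2=1/8, d=(M2−M1)/(6·3)=-1/72, b=Δ1−h1·(2M1+M2)/6=25/12
t_q=13/4 → seg 1, τ=9/4; S=-3+25/12·τ+1/8·τ²+-1/72·τ³=1107/512

  seg 0: a=-5 b=47/24 c=0 d=1/24
  seg 1: a=-3 b=25/12 c=1/8 d=-1/72
S(13/4) = 1107/512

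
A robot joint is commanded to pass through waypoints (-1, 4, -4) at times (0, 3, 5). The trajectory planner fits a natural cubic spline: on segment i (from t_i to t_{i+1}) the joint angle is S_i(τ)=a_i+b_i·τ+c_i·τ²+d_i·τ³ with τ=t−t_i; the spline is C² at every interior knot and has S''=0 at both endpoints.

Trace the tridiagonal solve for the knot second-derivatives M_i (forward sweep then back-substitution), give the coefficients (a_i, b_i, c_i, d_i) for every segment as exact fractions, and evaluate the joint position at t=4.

  seg 0: a=-1 b=101/30 c=0 d=-17/90
  seg 1: a=4 b=-26/15 c=-17/10 d=17/60
S(4) = 17/20

Δ: Δ0=5/3, Δ1=-4
row 1: diag=10, rhs=-34; c'=1/5, d'=-17/5
back: M1=-17/5
M: M0=0, M1=-17/5, M2=0
seg 0: a=-1, c=M0/2=0, d=(M1−M0)/(6·3)=-17/90, b=Δ0−h0·(2M0+M1)/6=101/30
seg 1: a=4, c=M1/2=-17/10, d=(M2−M1)/(6·2)=17/60, b=Δ1−h1·(2M1+M2)/6=-26/15
t_q=4 → seg 1, τ=1; S=4+-26/15·τ+-17/10·τ²+17/60·τ³=17/20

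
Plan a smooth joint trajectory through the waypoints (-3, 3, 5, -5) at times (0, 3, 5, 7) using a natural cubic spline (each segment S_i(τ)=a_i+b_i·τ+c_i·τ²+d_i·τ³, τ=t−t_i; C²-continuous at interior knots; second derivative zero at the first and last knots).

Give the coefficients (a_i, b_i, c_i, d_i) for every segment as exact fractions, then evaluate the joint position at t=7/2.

  seg 0: a=-3 b=35/19 c=0 d=1/57
  seg 1: a=3 b=44/19 c=3/19 d=-31/76
  seg 2: a=5 b=-37/19 c=-87/38 d=29/76
S(7/2) = 2521/608

Δ: Δ0=2, Δ1=1, Δ2=-5
row 1: diag=10, rhs=-6; c'=1/5, d'=-3/5
row 2: denom=8−2·1/5=38/5; d'=(-36−2·-3/5)/(38/5)=-87/19
back: M2=-87/19
back: M1=-3/5−1/5·-87/19=6/19
M: M0=0, M1=6/19, M2=-87/19, M3=0
seg 0: a=-3, c=M0/2=0, d=(M1−M0)/(6·3)=1/57, b=Δ0−h0·(2M0+M1)/6=35/19
seg 1: a=3, c=M1/2=3/19, d=(M2−M1)/(6·2)=-31/76, b=Δ1−h1·(2M1+M2)/6=44/19
seg 2: a=5, c=M2/2=-87/38, d=(M3−M2)/(6·2)=29/76, b=Δ2−h2·(2M2+M3)/6=-37/19
t_q=7/2 → seg 1, τ=1/2; S=3+44/19·τ+3/19·τ²+-31/76·τ³=2521/608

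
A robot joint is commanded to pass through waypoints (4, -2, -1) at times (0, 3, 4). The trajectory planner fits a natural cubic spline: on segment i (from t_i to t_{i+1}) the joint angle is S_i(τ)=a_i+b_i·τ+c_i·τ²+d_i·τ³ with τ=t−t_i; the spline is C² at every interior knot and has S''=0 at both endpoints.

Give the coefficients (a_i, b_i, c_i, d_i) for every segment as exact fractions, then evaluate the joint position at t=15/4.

  seg 0: a=4 b=-25/8 c=0 d=1/8
  seg 1: a=-2 b=1/4 c=9/8 d=-3/8
S(15/4) = -685/512

Δ: Δ0=-2, Δ1=1
row 1: diag=8, rhs=18; c'=1/8, d'=9/4
back: M1=9/4
M: M0=0, M1=9/4, M2=0
seg 0: a=4, c=M0/2=0, d=(M1−M0)/(6·3)=1/8, b=Δ0−h0·(2M0+M1)/6=-25/8
seg 1: a=-2, c=M1/2=9/8, d=(M2−M1)/(6·1)=-3/8, b=Δ1−h1·(2M1+M2)/6=1/4
t_q=15/4 → seg 1, τ=3/4; S=-2+1/4·τ+9/8·τ²+-3/8·τ³=-685/512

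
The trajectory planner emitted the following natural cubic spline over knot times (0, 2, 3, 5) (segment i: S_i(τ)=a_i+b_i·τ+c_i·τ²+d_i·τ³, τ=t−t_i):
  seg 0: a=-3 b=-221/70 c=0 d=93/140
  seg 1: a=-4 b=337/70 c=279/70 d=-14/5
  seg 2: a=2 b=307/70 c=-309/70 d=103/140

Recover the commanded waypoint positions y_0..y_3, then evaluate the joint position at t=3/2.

y_0=-3 y_1=-4 y_2=2 y_3=-1
S(3/2) = -879/160

y_0 = S_0(0) = a_0 = -3
y_1 = S_1(0) = a_1 = -4
y_2 = S_2(0) = a_2 = 2
y_3 = S_2(2) = -1
t_q=3/2 is in segment 0 (τ=3/2); S_0(τ)=-879/160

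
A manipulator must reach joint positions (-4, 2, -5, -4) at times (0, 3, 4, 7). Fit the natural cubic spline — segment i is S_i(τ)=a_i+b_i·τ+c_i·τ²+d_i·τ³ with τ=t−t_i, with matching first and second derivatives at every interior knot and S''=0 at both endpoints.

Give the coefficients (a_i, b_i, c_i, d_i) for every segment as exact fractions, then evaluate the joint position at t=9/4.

Δ: Δ0=2, Δ1=-7, Δ2=1/3
row 1: diag=8, rhs=-54; c'=1/8, d'=-27/4
row 2: denom=8−1·1/8=63/8; d'=(44−1·-27/4)/(63/8)=58/9
back: M2=58/9
back: M1=-27/4−1/8·58/9=-68/9
M: M0=0, M1=-68/9, M2=58/9, M3=0
seg 0: a=-4, c=M0/2=0, d=(M1−M0)/(6·3)=-34/81, b=Δ0−h0·(2M0+M1)/6=52/9
seg 1: a=2, c=M1/2=-34/9, d=(M2−M1)/(6·1)=7/3, b=Δ1−h1·(2M1+M2)/6=-50/9
seg 2: a=-5, c=M2/2=29/9, d=(M3−M2)/(6·3)=-29/81, b=Δ2−h2·(2M2+M3)/6=-55/9
t_q=9/4 → seg 0, τ=9/4; S=-4+52/9·τ+0·τ²+-34/81·τ³=135/32

  seg 0: a=-4 b=52/9 c=0 d=-34/81
  seg 1: a=2 b=-50/9 c=-34/9 d=7/3
  seg 2: a=-5 b=-55/9 c=29/9 d=-29/81
S(9/4) = 135/32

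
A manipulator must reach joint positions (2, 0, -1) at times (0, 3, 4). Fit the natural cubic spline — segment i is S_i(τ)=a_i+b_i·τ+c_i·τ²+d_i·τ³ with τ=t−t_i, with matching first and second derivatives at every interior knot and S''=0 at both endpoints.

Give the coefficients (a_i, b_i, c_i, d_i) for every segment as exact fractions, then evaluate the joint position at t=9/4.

  seg 0: a=2 b=-13/24 c=0 d=-1/72
  seg 1: a=0 b=-11/12 c=-1/8 d=1/24
S(9/4) = 319/512

Δ: Δ0=-2/3, Δ1=-1
row 1: diag=8, rhs=-2; c'=1/8, d'=-1/4
back: M1=-1/4
M: M0=0, M1=-1/4, M2=0
seg 0: a=2, c=M0/2=0, d=(M1−M0)/(6·3)=-1/72, b=Δ0−h0·(2M0+M1)/6=-13/24
seg 1: a=0, c=M1/2=-1/8, d=(M2−M1)/(6·1)=1/24, b=Δ1−h1·(2M1+M2)/6=-11/12
t_q=9/4 → seg 0, τ=9/4; S=2+-13/24·τ+0·τ²+-1/72·τ³=319/512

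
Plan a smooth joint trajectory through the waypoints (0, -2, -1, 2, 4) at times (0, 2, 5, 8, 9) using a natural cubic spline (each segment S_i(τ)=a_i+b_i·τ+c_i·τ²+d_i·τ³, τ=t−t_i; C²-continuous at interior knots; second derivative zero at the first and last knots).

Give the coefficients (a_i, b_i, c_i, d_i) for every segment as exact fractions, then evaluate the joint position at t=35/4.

Δ: Δ0=-1, Δ1=1/3, Δ2=1, Δ3=2
row 1: diag=10, rhs=8; c'=3/10, d'=4/5
row 2: denom=12−3·3/10=111/10; d'=(4−3·4/5)/(111/10)=16/111
row 3: denom=8−3·10/37=266/37; d'=(6−3·16/111)/(266/37)=103/133
back: M3=103/133
back: M2=16/111−10/37·103/133=-26/399
back: M1=4/5−3/10·-26/399=109/133
M: M0=0, M1=109/133, M2=-26/399, M3=103/133, M4=0
seg 0: a=0, c=M0/2=0, d=(M1−M0)/(6·2)=109/1596, b=Δ0−h0·(2M0+M1)/6=-508/399
seg 1: a=-2, c=M1/2=109/266, d=(M2−M1)/(6·3)=-353/7182, b=Δ1−h1·(2M1+M2)/6=-181/399
seg 2: a=-1, c=M2/2=-13/399, d=(M3−M2)/(6·3)=335/7182, b=Δ2−h2·(2M2+M3)/6=541/798
seg 3: a=2, c=M3/2=103/266, d=(M4−M3)/(6·1)=-103/798, b=Δ3−h3·(2M3+M4)/6=695/399
t_q=35/4 → seg 3, τ=3/4; S=2+695/399·τ+103/266·τ²+-103/798·τ³=59069/17024

  seg 0: a=0 b=-508/399 c=0 d=109/1596
  seg 1: a=-2 b=-181/399 c=109/266 d=-353/7182
  seg 2: a=-1 b=541/798 c=-13/399 d=335/7182
  seg 3: a=2 b=695/399 c=103/266 d=-103/798
S(35/4) = 59069/17024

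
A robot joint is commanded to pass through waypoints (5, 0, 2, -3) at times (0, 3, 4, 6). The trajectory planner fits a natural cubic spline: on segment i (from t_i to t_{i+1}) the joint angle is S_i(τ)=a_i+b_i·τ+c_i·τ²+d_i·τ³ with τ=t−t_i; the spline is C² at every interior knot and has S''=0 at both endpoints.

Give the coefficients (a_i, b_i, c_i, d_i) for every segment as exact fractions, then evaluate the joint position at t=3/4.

  seg 0: a=5 b=-947/282 c=0 d=53/282
  seg 1: a=0 b=242/141 c=159/94 d=-397/282
  seg 2: a=2 b=247/282 c=-119/47 d=119/282
S(3/4) = 15405/6016

Δ: Δ0=-5/3, Δ1=2, Δ2=-5/2
row 1: diag=8, rhs=22; c'=1/8, d'=11/4
row 2: denom=6−1·1/8=47/8; d'=(-27−1·11/4)/(47/8)=-238/47
back: M2=-238/47
back: M1=11/4−1/8·-238/47=159/47
M: M0=0, M1=159/47, M2=-238/47, M3=0
seg 0: a=5, c=M0/2=0, d=(M1−M0)/(6·3)=53/282, b=Δ0−h0·(2M0+M1)/6=-947/282
seg 1: a=0, c=M1/2=159/94, d=(M2−M1)/(6·1)=-397/282, b=Δ1−h1·(2M1+M2)/6=242/141
seg 2: a=2, c=M2/2=-119/47, d=(M3−M2)/(6·2)=119/282, b=Δ2−h2·(2M2+M3)/6=247/282
t_q=3/4 → seg 0, τ=3/4; S=5+-947/282·τ+0·τ²+53/282·τ³=15405/6016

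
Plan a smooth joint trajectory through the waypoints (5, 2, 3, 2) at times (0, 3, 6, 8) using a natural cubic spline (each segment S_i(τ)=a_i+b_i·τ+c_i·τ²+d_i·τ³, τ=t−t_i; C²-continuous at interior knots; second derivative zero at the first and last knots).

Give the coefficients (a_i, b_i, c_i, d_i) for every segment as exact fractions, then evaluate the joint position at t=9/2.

  seg 0: a=5 b=-317/222 c=0 d=95/1998
  seg 1: a=2 b=-16/111 c=95/222 d=-179/1998
  seg 2: a=3 b=1/222 c=-14/37 d=7/111
S(9/2) = 1447/592

Δ: Δ0=-1, Δ1=1/3, Δ2=-1/2
row 1: diag=12, rhs=8; c'=1/4, d'=2/3
row 2: denom=10−3·1/4=37/4; d'=(-5−3·2/3)/(37/4)=-28/37
back: M2=-28/37
back: M1=2/3−1/4·-28/37=95/111
M: M0=0, M1=95/111, M2=-28/37, M3=0
seg 0: a=5, c=M0/2=0, d=(M1−M0)/(6·3)=95/1998, b=Δ0−h0·(2M0+M1)/6=-317/222
seg 1: a=2, c=M1/2=95/222, d=(M2−M1)/(6·3)=-179/1998, b=Δ1−h1·(2M1+M2)/6=-16/111
seg 2: a=3, c=M2/2=-14/37, d=(M3−M2)/(6·2)=7/111, b=Δ2−h2·(2M2+M3)/6=1/222
t_q=9/2 → seg 1, τ=3/2; S=2+-16/111·τ+95/222·τ²+-179/1998·τ³=1447/592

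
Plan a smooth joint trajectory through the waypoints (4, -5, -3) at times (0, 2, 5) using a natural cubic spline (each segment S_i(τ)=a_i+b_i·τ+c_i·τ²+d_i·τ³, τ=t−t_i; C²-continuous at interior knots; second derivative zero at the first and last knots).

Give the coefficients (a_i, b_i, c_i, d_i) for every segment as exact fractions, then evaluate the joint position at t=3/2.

Δ: Δ0=-9/2, Δ1=2/3
row 1: diag=10, rhs=31; c'=3/10, d'=31/10
back: M1=31/10
M: M0=0, M1=31/10, M2=0
seg 0: a=4, c=M0/2=0, d=(M1−M0)/(6·2)=31/120, b=Δ0−h0·(2M0+M1)/6=-83/15
seg 1: a=-5, c=M1/2=31/20, d=(M2−M1)/(6·3)=-31/180, b=Δ1−h1·(2M1+M2)/6=-73/30
t_q=3/2 → seg 0, τ=3/2; S=4+-83/15·τ+0·τ²+31/120·τ³=-1097/320

  seg 0: a=4 b=-83/15 c=0 d=31/120
  seg 1: a=-5 b=-73/30 c=31/20 d=-31/180
S(3/2) = -1097/320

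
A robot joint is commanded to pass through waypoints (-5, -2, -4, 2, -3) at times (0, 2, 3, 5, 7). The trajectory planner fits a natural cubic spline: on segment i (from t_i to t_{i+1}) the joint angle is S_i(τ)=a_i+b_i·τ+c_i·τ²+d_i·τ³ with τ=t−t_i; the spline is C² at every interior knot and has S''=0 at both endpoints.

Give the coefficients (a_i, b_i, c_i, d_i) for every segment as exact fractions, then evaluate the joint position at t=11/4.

  seg 0: a=-5 b=397/128 c=0 d=-205/512
  seg 1: a=-2 b=-109/64 c=-615/256 d=539/256
  seg 2: a=-4 b=-49/256 c=501/128 d=-1187/1024
  seg 3: a=2 b=199/128 c=-1557/512 d=519/1024
S(11/4) = -61283/16384

Δ: Δ0=3/2, Δ1=-2, Δ2=3, Δ3=-5/2
row 1: diag=6, rhs=-21; c'=1/6, d'=-7/2
row 2: denom=6−1·1/6=35/6; d'=(30−1·-7/2)/(35/6)=201/35
row 3: denom=8−2·12/35=256/35; d'=(-33−2·201/35)/(256/35)=-1557/256
back: M3=-1557/256
back: M2=201/35−12/35·-1557/256=501/64
back: M1=-7/2−1/6·501/64=-615/128
M: M0=0, M1=-615/128, M2=501/64, M3=-1557/256, M4=0
seg 0: a=-5, c=M0/2=0, d=(M1−M0)/(6·2)=-205/512, b=Δ0−h0·(2M0+M1)/6=397/128
seg 1: a=-2, c=M1/2=-615/256, d=(M2−M1)/(6·1)=539/256, b=Δ1−h1·(2M1+M2)/6=-109/64
seg 2: a=-4, c=M2/2=501/128, d=(M3−M2)/(6·2)=-1187/1024, b=Δ2−h2·(2M2+M3)/6=-49/256
seg 3: a=2, c=M3/2=-1557/512, d=(M4−M3)/(6·2)=519/1024, b=Δ3−h3·(2M3+M4)/6=199/128
t_q=11/4 → seg 1, τ=3/4; S=-2+-109/64·τ+-615/256·τ²+539/256·τ³=-61283/16384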